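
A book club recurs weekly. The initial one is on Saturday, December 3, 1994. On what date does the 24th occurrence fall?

May 13, 1995

The 24th occurrence is 23 intervals after the first: 23 × 7 = 161 days after December 3, 1994.
December has 31 days — 28 days to the end of December leaves 133.
January has 31 days (102 left).
February has 28 days (74 left).
March has 31 days (43 left).
April has 30 days (13 left).
13 days into May → May 13, 1995.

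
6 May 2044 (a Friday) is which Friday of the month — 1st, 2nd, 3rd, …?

1st

Day 6 falls in week ⌈6/7⌉ of the month.
Days 1–7 hold the 1st Friday, 8–14 the 2nd, 15–21 the 3rd, 22–28 the 4th, 29–31 the 5th.
6 is in the range for the 1st.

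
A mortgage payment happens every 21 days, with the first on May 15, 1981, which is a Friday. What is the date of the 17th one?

Apr 16, 1982

The 17th occurrence is 16 intervals after the first: 16 × 21 = 336 days after May 15, 1981.
May has 31 days — 16 days to the end of May leaves 320.
Jun has 30 days (290 left).
Jul has 31 days (259 left).
Aug has 31 days (228 left).
Sep has 30 days (198 left).
Oct has 31 days (167 left).
Nov has 30 days (137 left).
Dec has 31 days (106 left).
Jan has 31 days (75 left).
Feb has 28 days (47 left).
Mar has 31 days (16 left).
16 days into Apr → Apr 16, 1982.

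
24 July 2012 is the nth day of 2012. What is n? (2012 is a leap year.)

Days in months before July: 31 + 29 + 31 + 30 + 31 + 30 = 182.
Plus 24 days into July → day 206.

206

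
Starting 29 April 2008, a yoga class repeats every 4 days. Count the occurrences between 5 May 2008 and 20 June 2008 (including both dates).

Occurrences land 4·i days after 29 April 2008 for i = 0, 1, 2, …
5 May 2008 is 6 days after the start; 6 ÷ 4 = 1 remainder 2; since the remainder is 2, round up to i = 2. First occurrence in the window: #3 on 7 May 2008 (2×4 = 8 days in).
20 June 2008 is 52 days after the start; 52 ÷ 4 = 13 remainder 0. Last occurrence in the window: #14 on 20 June 2008.
Occurrences #3 through #14: 12 in total.

12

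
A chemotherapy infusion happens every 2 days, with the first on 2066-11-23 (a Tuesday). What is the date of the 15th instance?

The 15th occurrence is 14 intervals after the first: 14 × 2 = 28 days after 2066-11-23.
November has 30 days — 7 days to the end of November leaves 21.
21 days into December → 2066-12-21.

2066-12-21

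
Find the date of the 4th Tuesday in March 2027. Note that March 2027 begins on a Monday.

March 23, 2027

March 2027 begins on a Monday, so the first Tuesday is March 2 (1 day later).
The 4th Tuesday is 3 weeks later: 2 + 21 = 23.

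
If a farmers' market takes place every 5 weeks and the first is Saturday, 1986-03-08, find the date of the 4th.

The 4th occurrence is 3 intervals after the first: 3 × 35 = 105 days after 1986-03-08.
March has 31 days — 23 days to the end of March leaves 82.
April has 30 days (52 left).
May has 31 days (21 left).
21 days into June → 1986-06-21.

1986-06-21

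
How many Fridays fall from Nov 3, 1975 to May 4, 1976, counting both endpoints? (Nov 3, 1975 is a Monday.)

Nov 3, 1975 is a Monday; the first Friday on or after it is Nov 7, 1975 (4 days later).
From Nov 7, 1975 to May 4, 1976: 23 + 31 + 31 + 29 + 31 + 30 + 4 = 179 days (rest of Nov, Dec, Jan, Feb, Mar, Apr, May).
179 ÷ 7 = 25 full weeks with remainder 4, so 25 more Fridays after the first → 26.

26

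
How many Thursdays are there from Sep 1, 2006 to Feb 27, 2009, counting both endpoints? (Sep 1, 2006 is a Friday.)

130

Sep 1, 2006 is a Friday; the first Thursday on or after it is Sep 7, 2006 (6 days later).
From Sep 7, 2006 to Feb 27, 2009: 115 + 365 + 366 + 58 = 904 days (rest of 2006, 2007, 2008, to Feb 27, 2009 in 2009).
904 ÷ 7 = 129 full weeks with remainder 1, so 129 more Thursdays after the first → 130.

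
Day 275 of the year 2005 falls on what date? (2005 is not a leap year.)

Jan has 31 days (275 − 31 = 244 remain).
Feb has 28 days (244 − 28 = 216 remain).
Mar has 31 days (216 − 31 = 185 remain).
Apr has 30 days (185 − 30 = 155 remain).
May has 31 days (155 − 31 = 124 remain).
Jun has 30 days (124 − 30 = 94 remain).
Jul has 31 days (94 − 31 = 63 remain).
Aug has 31 days (63 − 31 = 32 remain).
Sep has 30 days (32 − 30 = 2 remain).
2 into Oct → Oct 2.

Oct 2, 2005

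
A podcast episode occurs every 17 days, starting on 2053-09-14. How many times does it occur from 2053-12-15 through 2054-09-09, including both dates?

Occurrences land 17·i days after 2053-09-14 for i = 0, 1, 2, …
2053-12-15 is 92 days after the start; 92 ÷ 17 = 5 remainder 7; since the remainder is 7, round up to i = 6. First occurrence in the window: #7 on 2053-12-25 (6×17 = 102 days in).
2054-09-09 is 360 days after the start; 360 ÷ 17 = 21 remainder 3. Last occurrence in the window: #22 on 2054-09-06.
Occurrences #7 through #22: 16 in total.

16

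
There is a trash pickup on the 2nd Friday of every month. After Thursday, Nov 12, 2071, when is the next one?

Nov 13, 2071

Nov 2071 starts on a Sunday; its first Friday is the 6th, so the 2nd Friday is the 13th — Nov 13, 2071.
Nov 13, 2071 is after Nov 12, 2071, so that is the next one.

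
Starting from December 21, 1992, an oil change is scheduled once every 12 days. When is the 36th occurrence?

February 14, 1994

The 36th occurrence is 35 intervals after the first: 35 × 12 = 420 days after December 21, 1992.
December has 31 days — 10 days to the end of December leaves 410.
1993 has 365 days (45 left).
January has 31 days (14 left).
14 days into February → February 14, 1994.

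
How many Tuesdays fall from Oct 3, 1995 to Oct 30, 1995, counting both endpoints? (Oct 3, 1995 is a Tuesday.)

4

Oct 3, 1995 is a Tuesday; the first Tuesday on or after it is Oct 3, 1995.
From Oct 3, 1995 to Oct 30, 1995 is 30 − 3 = 27 days.
27 ÷ 7 = 3 full weeks with remainder 6, so 3 more Tuesdays after the first → 4.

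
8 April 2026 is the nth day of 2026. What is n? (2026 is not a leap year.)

Days in months before April: 31 + 28 + 31 = 90.
Plus 8 days into April → day 98.

98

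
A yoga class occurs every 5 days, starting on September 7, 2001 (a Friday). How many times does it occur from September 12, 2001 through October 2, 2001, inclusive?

5

Occurrences land 5·i days after September 7, 2001 for i = 0, 1, 2, …
September 12, 2001 is 5 days after the start; 5 ÷ 5 = 1 remainder 0. First occurrence in the window: #2 on September 12, 2001 (1×5 = 5 days in).
October 2, 2001 is 25 days after the start; 25 ÷ 5 = 5 remainder 0. Last occurrence in the window: #6 on October 2, 2001.
Occurrences #2 through #6: 5 in total.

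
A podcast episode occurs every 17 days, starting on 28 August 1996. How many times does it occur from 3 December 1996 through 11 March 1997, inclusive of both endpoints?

Occurrences land 17·i days after 28 August 1996 for i = 0, 1, 2, …
3 December 1996 is 97 days after the start; 97 ÷ 17 = 5 remainder 12; since the remainder is 12, round up to i = 6. First occurrence in the window: #7 on 8 December 1996 (6×17 = 102 days in).
11 March 1997 is 195 days after the start; 195 ÷ 17 = 11 remainder 8. Last occurrence in the window: #12 on 3 March 1997.
Occurrences #7 through #12: 6 in total.

6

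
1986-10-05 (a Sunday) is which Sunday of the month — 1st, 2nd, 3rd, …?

1st

Day 5 falls in week ⌈5/7⌉ of the month.
Days 1–7 hold the 1st Sunday, 8–14 the 2nd, 15–21 the 3rd, 22–28 the 4th, 29–31 the 5th.
5 is in the range for the 1st.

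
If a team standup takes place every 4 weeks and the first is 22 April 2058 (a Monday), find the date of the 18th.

The 18th occurrence is 17 intervals after the first: 17 × 28 = 476 days after 22 April 2058.
April has 30 days — 8 days to the end of April leaves 468.
From end of April to end of 2058 is 245 days (223 left).
January has 31 days (192 left).
February has 28 days (164 left).
March has 31 days (133 left).
April has 30 days (103 left).
May has 31 days (72 left).
June has 30 days (42 left).
July has 31 days (11 left).
11 days into August → 11 August 2059.

11 August 2059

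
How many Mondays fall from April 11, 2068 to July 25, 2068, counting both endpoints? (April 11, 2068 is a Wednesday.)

April 11, 2068 is a Wednesday; the first Monday on or after it is April 16, 2068 (5 days later).
From April 16, 2068 to July 25, 2068: 14 + 31 + 30 + 25 = 100 days (rest of April, May, June, July).
100 ÷ 7 = 14 full weeks with remainder 2, so 14 more Mondays after the first → 15.

15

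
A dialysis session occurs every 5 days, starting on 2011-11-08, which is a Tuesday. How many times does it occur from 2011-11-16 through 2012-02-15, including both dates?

18

Occurrences land 5·i days after 2011-11-08 for i = 0, 1, 2, …
2011-11-16 is 8 days after the start; 8 ÷ 5 = 1 remainder 3; since the remainder is 3, round up to i = 2. First occurrence in the window: #3 on 2011-11-18 (2×5 = 10 days in).
2012-02-15 is 99 days after the start; 99 ÷ 5 = 19 remainder 4. Last occurrence in the window: #20 on 2012-02-11.
Occurrences #3 through #20: 18 in total.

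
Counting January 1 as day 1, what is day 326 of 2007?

22 November 2007

January has 31 days (326 − 31 = 295 remain).
February has 28 days (295 − 28 = 267 remain).
March has 31 days (267 − 31 = 236 remain).
April has 30 days (236 − 30 = 206 remain).
May has 31 days (206 − 31 = 175 remain).
June has 30 days (175 − 30 = 145 remain).
July has 31 days (145 − 31 = 114 remain).
August has 31 days (114 − 31 = 83 remain).
September has 30 days (83 − 30 = 53 remain).
October has 31 days (53 − 31 = 22 remain).
22 into November → November 22.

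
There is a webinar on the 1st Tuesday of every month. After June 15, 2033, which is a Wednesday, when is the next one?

July 5, 2033

June 2033 starts on a Wednesday, so its 1st Tuesday is June 7, 2033 (6 days in).
That is not after June 15, 2033, so look at July 2033.
July 2033 starts on a Friday, so its 1st Tuesday is July 5, 2033 (4 days in).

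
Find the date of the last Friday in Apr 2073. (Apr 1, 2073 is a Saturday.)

Apr 2073 begins on a Saturday, so the first Friday is Apr 7 (6 days later).
Apr 2073 has 30 days. Adding weeks: 7, 14, 21, 28 — the last one ≤ 30 is the 28th.

Apr 28, 2073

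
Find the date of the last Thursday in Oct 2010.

Oct 2010 begins on a Friday, so the first Thursday is Oct 7 (6 days later).
Oct 2010 has 31 days. Adding weeks: 7, 14, 21, 28 — the last one ≤ 31 is the 28th.

Oct 28, 2010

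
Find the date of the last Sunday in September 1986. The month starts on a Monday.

September 28, 1986

September 1986 begins on a Monday, so the first Sunday is September 7 (6 days later).
September 1986 has 30 days. Adding weeks: 7, 14, 21, 28 — the last one ≤ 30 is the 28th.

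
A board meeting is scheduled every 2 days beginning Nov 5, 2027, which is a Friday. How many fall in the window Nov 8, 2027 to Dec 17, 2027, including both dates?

20

Occurrences land 2·i days after Nov 5, 2027 for i = 0, 1, 2, …
Nov 8, 2027 is 3 days after the start; 3 ÷ 2 = 1 remainder 1; since the remainder is 1, round up to i = 2. First occurrence in the window: #3 on Nov 9, 2027 (2×2 = 4 days in).
Dec 17, 2027 is 42 days after the start; 42 ÷ 2 = 21 remainder 0. Last occurrence in the window: #22 on Dec 17, 2027.
Occurrences #3 through #22: 20 in total.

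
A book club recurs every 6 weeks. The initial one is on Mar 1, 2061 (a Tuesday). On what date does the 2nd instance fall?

Apr 12, 2061

The 2nd occurrence is 1 interval after the first: 1 × 42 = 42 days after Mar 1, 2061.
Mar has 31 days — 30 days to the end of Mar leaves 12.
12 days into Apr → Apr 12, 2061.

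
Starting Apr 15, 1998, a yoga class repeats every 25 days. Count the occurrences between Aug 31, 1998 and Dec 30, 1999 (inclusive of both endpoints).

19

Occurrences land 25·i days after Apr 15, 1998 for i = 0, 1, 2, …
Aug 31, 1998 is 138 days after the start; 138 ÷ 25 = 5 remainder 13; since the remainder is 13, round up to i = 6. First occurrence in the window: #7 on Sep 12, 1998 (6×25 = 150 days in).
Dec 30, 1999 is 624 days after the start; 624 ÷ 25 = 24 remainder 24. Last occurrence in the window: #25 on Dec 6, 1999.
Occurrences #7 through #25: 19 in total.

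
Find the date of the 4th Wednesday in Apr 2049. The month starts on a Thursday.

Apr 2049 begins on a Thursday, so the first Wednesday is Apr 7 (6 days later).
The 4th Wednesday is 3 weeks later: 7 + 21 = 28.

Apr 28, 2049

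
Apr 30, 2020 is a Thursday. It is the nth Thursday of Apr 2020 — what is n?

Day 30 falls in week ⌈30/7⌉ of the month.
Days 1–7 hold the 1st Thursday, 8–14 the 2nd, 15–21 the 3rd, 22–28 the 4th, 29–31 the 5th.
30 is in the range for the 5th.

5th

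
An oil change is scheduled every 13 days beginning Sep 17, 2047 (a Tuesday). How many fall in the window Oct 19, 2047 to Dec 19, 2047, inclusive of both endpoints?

5

Occurrences land 13·i days after Sep 17, 2047 for i = 0, 1, 2, …
Oct 19, 2047 is 32 days after the start; 32 ÷ 13 = 2 remainder 6; since the remainder is 6, round up to i = 3. First occurrence in the window: #4 on Oct 26, 2047 (3×13 = 39 days in).
Dec 19, 2047 is 93 days after the start; 93 ÷ 13 = 7 remainder 2. Last occurrence in the window: #8 on Dec 17, 2047.
Occurrences #4 through #8: 5 in total.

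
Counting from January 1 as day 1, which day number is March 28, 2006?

Days in months before March: 31 + 28 = 59.
Plus 28 days into March → day 87.

87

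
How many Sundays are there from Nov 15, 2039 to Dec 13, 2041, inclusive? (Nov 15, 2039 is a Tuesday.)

Nov 15, 2039 is a Tuesday; the first Sunday on or after it is Nov 20, 2039 (5 days later).
From Nov 20, 2039 to Dec 13, 2041: 41 + 366 + 347 = 754 days (rest of 2039, 2040, to Dec 13, 2041 in 2041).
754 ÷ 7 = 107 full weeks with remainder 5, so 107 more Sundays after the first → 108.

108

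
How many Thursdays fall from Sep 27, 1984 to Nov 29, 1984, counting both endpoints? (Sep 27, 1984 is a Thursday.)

Sep 27, 1984 is a Thursday; the first Thursday on or after it is Sep 27, 1984.
From Sep 27, 1984 to Nov 29, 1984: 3 + 31 + 29 = 63 days (rest of Sep, Oct, Nov).
63 ÷ 7 = 9 full weeks with remainder 0, so 9 more Thursdays after the first → 10.

10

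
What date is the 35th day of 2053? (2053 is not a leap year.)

January has 31 days (35 − 31 = 4 remain).
4 into February → February 4.

4 February 2053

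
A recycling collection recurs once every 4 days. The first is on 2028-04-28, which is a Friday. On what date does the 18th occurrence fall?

2028-07-05

The 18th occurrence is 17 intervals after the first: 17 × 4 = 68 days after 2028-04-28.
April has 30 days — 2 days to the end of April leaves 66.
May has 31 days (35 left).
June has 30 days (5 left).
5 days into July → 2028-07-05.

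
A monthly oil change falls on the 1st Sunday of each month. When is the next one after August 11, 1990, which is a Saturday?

September 2, 1990

August 1990 starts on a Wednesday, so its 1st Sunday is August 5, 1990 (4 days in).
That is not after August 11, 1990, so look at September 1990.
September 1990 starts on a Saturday, so its 1st Sunday is September 2, 1990 (1 day in).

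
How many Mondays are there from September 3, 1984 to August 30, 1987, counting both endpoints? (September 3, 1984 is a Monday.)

September 3, 1984 is a Monday; the first Monday on or after it is September 3, 1984.
From September 3, 1984 to August 30, 1987: 119 + 365 + 365 + 242 = 1091 days (rest of 1984, 1985, 1986, to August 30, 1987 in 1987).
1091 ÷ 7 = 155 full weeks with remainder 6, so 155 more Mondays after the first → 156.

156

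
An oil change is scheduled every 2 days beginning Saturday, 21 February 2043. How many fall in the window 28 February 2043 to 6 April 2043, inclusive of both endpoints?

Occurrences land 2·i days after 21 February 2043 for i = 0, 1, 2, …
28 February 2043 is 7 days after the start; 7 ÷ 2 = 3 remainder 1; since the remainder is 1, round up to i = 4. First occurrence in the window: #5 on 1 March 2043 (4×2 = 8 days in).
6 April 2043 is 44 days after the start; 44 ÷ 2 = 22 remainder 0. Last occurrence in the window: #23 on 6 April 2043.
Occurrences #5 through #23: 19 in total.

19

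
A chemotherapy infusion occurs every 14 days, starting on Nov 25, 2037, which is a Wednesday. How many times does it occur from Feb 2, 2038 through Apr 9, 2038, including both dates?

Occurrences land 14·i days after Nov 25, 2037 for i = 0, 1, 2, …
Feb 2, 2038 is 69 days after the start; 69 ÷ 14 = 4 remainder 13; since the remainder is 13, round up to i = 5. First occurrence in the window: #6 on Feb 3, 2038 (5×14 = 70 days in).
Apr 9, 2038 is 135 days after the start; 135 ÷ 14 = 9 remainder 9. Last occurrence in the window: #10 on Mar 31, 2038.
Occurrences #6 through #10: 5 in total.

5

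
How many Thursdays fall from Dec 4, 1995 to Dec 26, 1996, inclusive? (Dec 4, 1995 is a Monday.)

Dec 4, 1995 is a Monday; the first Thursday on or after it is Dec 7, 1995 (3 days later).
From Dec 7, 1995 to Dec 26, 1996: 24 + 361 = 385 days (rest of 1995, to Dec 26, 1996 in 1996).
385 ÷ 7 = 55 full weeks with remainder 0, so 55 more Thursdays after the first → 56.

56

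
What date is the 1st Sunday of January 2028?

2 January 2028

January 2028 begins on a Saturday, so the first Sunday is January 2 (1 day later).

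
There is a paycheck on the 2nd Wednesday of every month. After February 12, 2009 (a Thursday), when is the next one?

February 2009 starts on a Sunday; its first Wednesday is the 4th, so the 2nd Wednesday is the 11th — February 11, 2009.
That is not after February 12, 2009, so look at March 2009.
March 2009 starts on a Sunday; its first Wednesday is the 4th, so the 2nd Wednesday is the 11th — March 11, 2009.

March 11, 2009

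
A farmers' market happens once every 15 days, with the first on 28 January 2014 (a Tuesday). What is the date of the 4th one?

14 March 2014

The 4th occurrence is 3 intervals after the first: 3 × 15 = 45 days after 28 January 2014.
January has 31 days — 3 days to the end of January leaves 42.
February has 28 days (14 left).
14 days into March → 14 March 2014.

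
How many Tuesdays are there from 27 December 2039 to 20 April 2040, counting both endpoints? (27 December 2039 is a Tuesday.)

17

27 December 2039 is a Tuesday; the first Tuesday on or after it is 27 December 2039.
From 27 December 2039 to 20 April 2040: 4 + 31 + 29 + 31 + 20 = 115 days (rest of December, January, February, March, April).
115 ÷ 7 = 16 full weeks with remainder 3, so 16 more Tuesdays after the first → 17.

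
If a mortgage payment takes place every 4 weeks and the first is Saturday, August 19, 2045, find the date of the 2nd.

September 16, 2045

The 2nd occurrence is 1 interval after the first: 1 × 28 = 28 days after August 19, 2045.
August has 31 days — 12 days to the end of August leaves 16.
16 days into September → September 16, 2045.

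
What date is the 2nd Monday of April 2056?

2056-04-10

The first Monday of April 2056 is April 3.
The 2nd Monday is 1 weeks later: 3 + 7 = 10.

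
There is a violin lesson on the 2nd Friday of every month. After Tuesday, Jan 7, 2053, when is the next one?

Jan 10, 2053

Jan 2053 starts on a Wednesday; its first Friday is the 3rd, so the 2nd Friday is the 10th — Jan 10, 2053.
Jan 10, 2053 is after Jan 7, 2053, so that is the next one.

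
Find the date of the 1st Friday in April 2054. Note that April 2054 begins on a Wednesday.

April 2054 begins on a Wednesday, so the first Friday is April 3 (2 days later).

2054-04-03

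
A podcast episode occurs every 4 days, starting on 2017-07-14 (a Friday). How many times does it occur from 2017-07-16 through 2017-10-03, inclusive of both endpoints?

20

Occurrences land 4·i days after 2017-07-14 for i = 0, 1, 2, …
2017-07-16 is 2 days after the start; 2 ÷ 4 = 0 remainder 2; since the remainder is 2, round up to i = 1. First occurrence in the window: #2 on 2017-07-18 (1×4 = 4 days in).
2017-10-03 is 81 days after the start; 81 ÷ 4 = 20 remainder 1. Last occurrence in the window: #21 on 2017-10-02.
Occurrences #2 through #21: 20 in total.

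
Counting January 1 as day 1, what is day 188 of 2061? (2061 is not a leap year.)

July 7, 2061

January has 31 days (188 − 31 = 157 remain).
February has 28 days (157 − 28 = 129 remain).
March has 31 days (129 − 31 = 98 remain).
April has 30 days (98 − 30 = 68 remain).
May has 31 days (68 − 31 = 37 remain).
June has 30 days (37 − 30 = 7 remain).
7 into July → July 7.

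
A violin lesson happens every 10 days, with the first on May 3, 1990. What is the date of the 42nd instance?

Jun 17, 1991

The 42nd occurrence is 41 intervals after the first: 41 × 10 = 410 days after May 3, 1990.
May has 31 days — 28 days to the end of May leaves 382.
Jun has 30 days (352 left).
Jul has 31 days (321 left).
Aug has 31 days (290 left).
Sep has 30 days (260 left).
Oct has 31 days (229 left).
Nov has 30 days (199 left).
Dec has 31 days (168 left).
Jan has 31 days (137 left).
Feb has 28 days (109 left).
Mar has 31 days (78 left).
Apr has 30 days (48 left).
May has 31 days (17 left).
17 days into Jun → Jun 17, 1991.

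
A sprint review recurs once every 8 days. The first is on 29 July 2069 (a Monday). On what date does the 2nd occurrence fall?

6 August 2069

The 2nd occurrence is 1 interval after the first: 1 × 8 = 8 days after 29 July 2069.
July has 31 days — 2 days to the end of July leaves 6.
6 days into August → 6 August 2069.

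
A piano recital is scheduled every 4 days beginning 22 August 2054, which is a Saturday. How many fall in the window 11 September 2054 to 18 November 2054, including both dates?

18

Occurrences land 4·i days after 22 August 2054 for i = 0, 1, 2, …
11 September 2054 is 20 days after the start; 20 ÷ 4 = 5 remainder 0. First occurrence in the window: #6 on 11 September 2054 (5×4 = 20 days in).
18 November 2054 is 88 days after the start; 88 ÷ 4 = 22 remainder 0. Last occurrence in the window: #23 on 18 November 2054.
Occurrences #6 through #23: 18 in total.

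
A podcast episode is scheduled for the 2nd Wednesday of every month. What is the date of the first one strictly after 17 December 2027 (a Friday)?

December 2027 starts on a Wednesday; its first Wednesday is the 1st, so the 2nd Wednesday is the 8th — 8 December 2027.
That is not after 17 December 2027, so look at January 2028.
January 2028 starts on a Saturday; its first Wednesday is the 5th, so the 2nd Wednesday is the 12th — 12 January 2028.

12 January 2028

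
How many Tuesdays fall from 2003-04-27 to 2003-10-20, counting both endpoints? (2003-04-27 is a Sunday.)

2003-04-27 is a Sunday; the first Tuesday on or after it is 2003-04-29 (2 days later).
From 2003-04-29 to 2003-10-20: 1 + 31 + 30 + 31 + 31 + 30 + 20 = 174 days (rest of April, May, June, July, August, September, October).
174 ÷ 7 = 24 full weeks with remainder 6, so 24 more Tuesdays after the first → 25.

25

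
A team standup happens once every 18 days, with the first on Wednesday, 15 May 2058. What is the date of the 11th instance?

11 November 2058

The 11th occurrence is 10 intervals after the first: 10 × 18 = 180 days after 15 May 2058.
May has 31 days — 16 days to the end of May leaves 164.
June has 30 days (134 left).
July has 31 days (103 left).
August has 31 days (72 left).
September has 30 days (42 left).
October has 31 days (11 left).
11 days into November → 11 November 2058.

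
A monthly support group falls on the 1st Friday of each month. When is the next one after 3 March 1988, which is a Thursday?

March 1988 starts on a Tuesday, so its 1st Friday is 4 March 1988 (3 days in).
4 March 1988 is after 3 March 1988, so that is the next one.

4 March 1988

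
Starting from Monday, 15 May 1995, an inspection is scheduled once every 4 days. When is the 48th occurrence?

The 48th occurrence is 47 intervals after the first: 47 × 4 = 188 days after 15 May 1995.
May has 31 days — 16 days to the end of May leaves 172.
June has 30 days (142 left).
July has 31 days (111 left).
August has 31 days (80 left).
September has 30 days (50 left).
October has 31 days (19 left).
19 days into November → 19 November 1995.

19 November 1995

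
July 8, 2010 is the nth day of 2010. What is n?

189

Days in months before July: 31 + 28 + 31 + 30 + 31 + 30 = 181.
Plus 8 days into July → day 189.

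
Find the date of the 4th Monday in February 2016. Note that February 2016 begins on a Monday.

February 22, 2016

February 2016 begins on a Monday, so the first Monday is February 1.
The 4th Monday is 3 weeks later: 1 + 21 = 22.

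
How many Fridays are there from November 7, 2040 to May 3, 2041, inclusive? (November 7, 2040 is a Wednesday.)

November 7, 2040 is a Wednesday; the first Friday on or after it is November 9, 2040 (2 days later).
From November 9, 2040 to May 3, 2041: 21 + 31 + 31 + 28 + 31 + 30 + 3 = 175 days (rest of November, December, January, February, March, April, May).
175 ÷ 7 = 25 full weeks with remainder 0, so 25 more Fridays after the first → 26.

26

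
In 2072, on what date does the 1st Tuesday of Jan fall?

Jan 2072 begins on a Friday, so the first Tuesday is Jan 5 (4 days later).

Jan 5, 2072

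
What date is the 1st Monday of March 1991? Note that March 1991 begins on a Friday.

4 March 1991

March 1991 begins on a Friday, so the first Monday is March 4 (3 days later).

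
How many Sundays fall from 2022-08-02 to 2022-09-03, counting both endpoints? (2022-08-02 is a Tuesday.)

2022-08-02 is a Tuesday; the first Sunday on or after it is 2022-08-07 (5 days later).
From 2022-08-07 to 2022-09-03: 24 + 3 = 27 days (rest of August, September).
27 ÷ 7 = 3 full weeks with remainder 6, so 3 more Sundays after the first → 4.

4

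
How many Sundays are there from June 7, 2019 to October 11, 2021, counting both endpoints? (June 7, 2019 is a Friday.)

June 7, 2019 is a Friday; the first Sunday on or after it is June 9, 2019 (2 days later).
From June 9, 2019 to October 11, 2021: 205 + 366 + 284 = 855 days (rest of 2019, 2020, to October 11, 2021 in 2021).
855 ÷ 7 = 122 full weeks with remainder 1, so 122 more Sundays after the first → 123.

123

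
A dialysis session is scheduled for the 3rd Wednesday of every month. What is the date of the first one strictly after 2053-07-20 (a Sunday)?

2053-08-20

July 2053 starts on a Tuesday; its first Wednesday is the 2nd, so the 3rd Wednesday is the 16th — 2053-07-16.
That is not after 2053-07-20, so look at August 2053.
August 2053 starts on a Friday; its first Wednesday is the 6th, so the 3rd Wednesday is the 20th — 2053-08-20.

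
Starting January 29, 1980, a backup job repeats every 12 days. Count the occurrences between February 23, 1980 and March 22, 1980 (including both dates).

Occurrences land 12·i days after January 29, 1980 for i = 0, 1, 2, …
February 23, 1980 is 25 days after the start; 25 ÷ 12 = 2 remainder 1; since the remainder is 1, round up to i = 3. First occurrence in the window: #4 on March 5, 1980 (3×12 = 36 days in).
March 22, 1980 is 53 days after the start; 53 ÷ 12 = 4 remainder 5. Last occurrence in the window: #5 on March 17, 1980.
Occurrences #4 through #5: 2 in total.

2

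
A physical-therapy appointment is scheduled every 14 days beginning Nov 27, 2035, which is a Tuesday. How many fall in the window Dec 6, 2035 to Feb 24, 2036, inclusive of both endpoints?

6

Occurrences land 14·i days after Nov 27, 2035 for i = 0, 1, 2, …
Dec 6, 2035 is 9 days after the start; 9 ÷ 14 = 0 remainder 9; since the remainder is 9, round up to i = 1. First occurrence in the window: #2 on Dec 11, 2035 (1×14 = 14 days in).
Feb 24, 2036 is 89 days after the start; 89 ÷ 14 = 6 remainder 5. Last occurrence in the window: #7 on Feb 19, 2036.
Occurrences #2 through #7: 6 in total.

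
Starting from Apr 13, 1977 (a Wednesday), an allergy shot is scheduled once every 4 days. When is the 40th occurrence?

The 40th occurrence is 39 intervals after the first: 39 × 4 = 156 days after Apr 13, 1977.
Apr has 30 days — 17 days to the end of Apr leaves 139.
May has 31 days (108 left).
Jun has 30 days (78 left).
Jul has 31 days (47 left).
Aug has 31 days (16 left).
16 days into Sep → Sep 16, 1977.

Sep 16, 1977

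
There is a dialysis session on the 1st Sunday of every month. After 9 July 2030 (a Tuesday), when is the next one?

July 2030 starts on a Monday, so its 1st Sunday is 7 July 2030 (6 days in).
That is not after 9 July 2030, so look at August 2030.
August 2030 starts on a Thursday, so its 1st Sunday is 4 August 2030 (3 days in).

4 August 2030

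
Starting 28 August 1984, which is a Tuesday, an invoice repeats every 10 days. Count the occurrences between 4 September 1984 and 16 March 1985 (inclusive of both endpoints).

Occurrences land 10·i days after 28 August 1984 for i = 0, 1, 2, …
4 September 1984 is 7 days after the start; 7 ÷ 10 = 0 remainder 7; since the remainder is 7, round up to i = 1. First occurrence in the window: #2 on 7 September 1984 (1×10 = 10 days in).
16 March 1985 is 200 days after the start; 200 ÷ 10 = 20 remainder 0. Last occurrence in the window: #21 on 16 March 1985.
Occurrences #2 through #21: 20 in total.

20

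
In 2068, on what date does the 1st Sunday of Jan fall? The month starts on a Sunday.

Jan 1, 2068

Jan 2068 begins on a Sunday, so the first Sunday is Jan 1.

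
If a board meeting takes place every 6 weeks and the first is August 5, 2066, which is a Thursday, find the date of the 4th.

December 9, 2066

The 4th occurrence is 3 intervals after the first: 3 × 42 = 126 days after August 5, 2066.
August has 31 days — 26 days to the end of August leaves 100.
September has 30 days (70 left).
October has 31 days (39 left).
November has 30 days (9 left).
9 days into December → December 9, 2066.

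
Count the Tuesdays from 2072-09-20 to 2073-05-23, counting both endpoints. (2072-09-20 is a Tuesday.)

36

2072-09-20 is a Tuesday; the first Tuesday on or after it is 2072-09-20.
From 2072-09-20 to 2073-05-23: 10 + 31 + 30 + 31 + 31 + 28 + 31 + 30 + 23 = 245 days (rest of September, October, November, December, January, February, March, April, May).
245 ÷ 7 = 35 full weeks with remainder 0, so 35 more Tuesdays after the first → 36.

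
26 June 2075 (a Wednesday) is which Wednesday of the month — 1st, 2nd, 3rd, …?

Day 26 falls in week ⌈26/7⌉ of the month.
Days 1–7 hold the 1st Wednesday, 8–14 the 2nd, 15–21 the 3rd, 22–28 the 4th, 29–31 the 5th.
26 is in the range for the 4th.

4th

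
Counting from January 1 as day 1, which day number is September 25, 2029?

Days in months before September: 31 + 28 + 31 + 30 + 31 + 30 + 31 + 31 = 243.
Plus 25 days into September → day 268.

268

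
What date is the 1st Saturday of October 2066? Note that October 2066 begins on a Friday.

2 October 2066

October 2066 begins on a Friday, so the first Saturday is October 2 (1 day later).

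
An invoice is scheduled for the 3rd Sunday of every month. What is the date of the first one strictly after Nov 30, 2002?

Dec 15, 2002

Nov 2002 starts on a Friday; its first Sunday is the 3rd, so the 3rd Sunday is the 17th — Nov 17, 2002.
That is not after Nov 30, 2002, so look at Dec 2002.
Dec 2002 starts on a Sunday; its first Sunday is the 1st, so the 3rd Sunday is the 15th — Dec 15, 2002.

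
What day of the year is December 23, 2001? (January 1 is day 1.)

357

Days in months before December: 31 + 28 + 31 + 30 + 31 + 30 + 31 + 31 + 30 + 31 + 30 = 334.
Plus 23 days into December → day 357.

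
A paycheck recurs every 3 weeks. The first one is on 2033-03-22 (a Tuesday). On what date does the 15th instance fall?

2034-01-10

The 15th occurrence is 14 intervals after the first: 14 × 21 = 294 days after 2033-03-22.
March has 31 days — 9 days to the end of March leaves 285.
April has 30 days (255 left).
May has 31 days (224 left).
June has 30 days (194 left).
July has 31 days (163 left).
August has 31 days (132 left).
September has 30 days (102 left).
October has 31 days (71 left).
November has 30 days (41 left).
December has 31 days (10 left).
10 days into January → 2034-01-10.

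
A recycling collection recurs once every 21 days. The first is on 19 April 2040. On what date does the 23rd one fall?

The 23rd occurrence is 22 intervals after the first: 22 × 21 = 462 days after 19 April 2040.
April has 30 days — 11 days to the end of April leaves 451.
From end of April to end of 2040 is 245 days (206 left).
January has 31 days (175 left).
February has 28 days (147 left).
March has 31 days (116 left).
April has 30 days (86 left).
May has 31 days (55 left).
June has 30 days (25 left).
25 days into July → 25 July 2041.

25 July 2041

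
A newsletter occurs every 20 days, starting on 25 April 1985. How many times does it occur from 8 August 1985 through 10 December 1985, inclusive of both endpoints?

Occurrences land 20·i days after 25 April 1985 for i = 0, 1, 2, …
8 August 1985 is 105 days after the start; 105 ÷ 20 = 5 remainder 5; since the remainder is 5, round up to i = 6. First occurrence in the window: #7 on 23 August 1985 (6×20 = 120 days in).
10 December 1985 is 229 days after the start; 229 ÷ 20 = 11 remainder 9. Last occurrence in the window: #12 on 1 December 1985.
Occurrences #7 through #12: 6 in total.

6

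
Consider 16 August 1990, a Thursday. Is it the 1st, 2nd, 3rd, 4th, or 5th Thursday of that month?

3rd

Day 16 falls in week ⌈16/7⌉ of the month.
Days 1–7 hold the 1st Thursday, 8–14 the 2nd, 15–21 the 3rd, 22–28 the 4th, 29–31 the 5th.
16 is in the range for the 3rd.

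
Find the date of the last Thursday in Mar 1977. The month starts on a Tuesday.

Mar 1977 begins on a Tuesday, so the first Thursday is Mar 3 (2 days later).
Mar 1977 has 31 days. Adding weeks: 3, 10, 17, 24, 31 — the last one ≤ 31 is the 31st.

Mar 31, 1977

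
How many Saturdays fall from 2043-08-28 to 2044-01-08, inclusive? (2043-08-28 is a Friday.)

19

2043-08-28 is a Friday; the first Saturday on or after it is 2043-08-29 (1 day later).
From 2043-08-29 to 2044-01-08: 2 + 30 + 31 + 30 + 31 + 8 = 132 days (rest of August, September, October, November, December, January).
132 ÷ 7 = 18 full weeks with remainder 6, so 18 more Saturdays after the first → 19.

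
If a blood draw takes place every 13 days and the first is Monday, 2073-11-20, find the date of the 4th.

The 4th occurrence is 3 intervals after the first: 3 × 13 = 39 days after 2073-11-20.
November has 30 days — 10 days to the end of November leaves 29.
29 days into December → 2073-12-29.

2073-12-29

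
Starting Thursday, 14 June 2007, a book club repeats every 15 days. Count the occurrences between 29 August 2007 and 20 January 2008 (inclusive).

9

Occurrences land 15·i days after 14 June 2007 for i = 0, 1, 2, …
29 August 2007 is 76 days after the start; 76 ÷ 15 = 5 remainder 1; since the remainder is 1, round up to i = 6. First occurrence in the window: #7 on 12 September 2007 (6×15 = 90 days in).
20 January 2008 is 220 days after the start; 220 ÷ 15 = 14 remainder 10. Last occurrence in the window: #15 on 10 January 2008.
Occurrences #7 through #15: 9 in total.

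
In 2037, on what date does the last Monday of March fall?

March 2037 begins on a Sunday, so the first Monday is March 2 (1 day later).
March 2037 has 31 days. Adding weeks: 2, 9, 16, 23, 30 — the last one ≤ 31 is the 30th.

March 30, 2037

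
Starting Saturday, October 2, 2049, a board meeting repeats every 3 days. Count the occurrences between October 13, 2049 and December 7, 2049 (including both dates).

Occurrences land 3·i days after October 2, 2049 for i = 0, 1, 2, …
October 13, 2049 is 11 days after the start; 11 ÷ 3 = 3 remainder 2; since the remainder is 2, round up to i = 4. First occurrence in the window: #5 on October 14, 2049 (4×3 = 12 days in).
December 7, 2049 is 66 days after the start; 66 ÷ 3 = 22 remainder 0. Last occurrence in the window: #23 on December 7, 2049.
Occurrences #5 through #23: 19 in total.

19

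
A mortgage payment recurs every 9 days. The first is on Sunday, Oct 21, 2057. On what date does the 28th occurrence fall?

Jun 21, 2058

The 28th occurrence is 27 intervals after the first: 27 × 9 = 243 days after Oct 21, 2057.
Oct has 31 days — 10 days to the end of Oct leaves 233.
Nov has 30 days (203 left).
Dec has 31 days (172 left).
Jan has 31 days (141 left).
Feb has 28 days (113 left).
Mar has 31 days (82 left).
Apr has 30 days (52 left).
May has 31 days (21 left).
21 days into Jun → Jun 21, 2058.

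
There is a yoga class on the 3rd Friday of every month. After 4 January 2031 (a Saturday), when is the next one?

January 2031 starts on a Wednesday; its first Friday is the 3rd, so the 3rd Friday is the 17th — 17 January 2031.
17 January 2031 is after 4 January 2031, so that is the next one.

17 January 2031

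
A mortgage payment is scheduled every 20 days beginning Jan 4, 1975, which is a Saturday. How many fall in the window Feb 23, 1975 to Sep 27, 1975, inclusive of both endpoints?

Occurrences land 20·i days after Jan 4, 1975 for i = 0, 1, 2, …
Feb 23, 1975 is 50 days after the start; 50 ÷ 20 = 2 remainder 10; since the remainder is 10, round up to i = 3. First occurrence in the window: #4 on Mar 5, 1975 (3×20 = 60 days in).
Sep 27, 1975 is 266 days after the start; 266 ÷ 20 = 13 remainder 6. Last occurrence in the window: #14 on Sep 21, 1975.
Occurrences #4 through #14: 11 in total.

11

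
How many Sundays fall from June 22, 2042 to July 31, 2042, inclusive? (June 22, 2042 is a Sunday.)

6

June 22, 2042 is a Sunday; the first Sunday on or after it is June 22, 2042.
From June 22, 2042 to July 31, 2042: 8 + 31 = 39 days (rest of June, July).
39 ÷ 7 = 5 full weeks with remainder 4, so 5 more Sundays after the first → 6.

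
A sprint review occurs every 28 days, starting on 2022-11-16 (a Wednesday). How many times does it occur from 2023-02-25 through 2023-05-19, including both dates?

3

Occurrences land 28·i days after 2022-11-16 for i = 0, 1, 2, …
2023-02-25 is 101 days after the start; 101 ÷ 28 = 3 remainder 17; since the remainder is 17, round up to i = 4. First occurrence in the window: #5 on 2023-03-08 (4×28 = 112 days in).
2023-05-19 is 184 days after the start; 184 ÷ 28 = 6 remainder 16. Last occurrence in the window: #7 on 2023-05-03.
Occurrences #5 through #7: 3 in total.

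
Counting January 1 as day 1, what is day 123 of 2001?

May 3, 2001

January has 31 days (123 − 31 = 92 remain).
February has 28 days (92 − 28 = 64 remain).
March has 31 days (64 − 31 = 33 remain).
April has 30 days (33 − 30 = 3 remain).
3 into May → May 3.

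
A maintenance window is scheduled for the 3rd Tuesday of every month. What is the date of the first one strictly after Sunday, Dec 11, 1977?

Dec 1977 starts on a Thursday; its first Tuesday is the 6th, so the 3rd Tuesday is the 20th — Dec 20, 1977.
Dec 20, 1977 is after Dec 11, 1977, so that is the next one.

Dec 20, 1977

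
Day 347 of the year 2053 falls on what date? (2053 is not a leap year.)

December 13, 2053

January has 31 days (347 − 31 = 316 remain).
February has 28 days (316 − 28 = 288 remain).
March has 31 days (288 − 31 = 257 remain).
April has 30 days (257 − 30 = 227 remain).
May has 31 days (227 − 31 = 196 remain).
June has 30 days (196 − 30 = 166 remain).
July has 31 days (166 − 31 = 135 remain).
August has 31 days (135 − 31 = 104 remain).
September has 30 days (104 − 30 = 74 remain).
October has 31 days (74 − 31 = 43 remain).
November has 30 days (43 − 30 = 13 remain).
13 into December → December 13.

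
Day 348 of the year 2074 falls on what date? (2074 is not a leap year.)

January has 31 days (348 − 31 = 317 remain).
February has 28 days (317 − 28 = 289 remain).
March has 31 days (289 − 31 = 258 remain).
April has 30 days (258 − 30 = 228 remain).
May has 31 days (228 − 31 = 197 remain).
June has 30 days (197 − 30 = 167 remain).
July has 31 days (167 − 31 = 136 remain).
August has 31 days (136 − 31 = 105 remain).
September has 30 days (105 − 30 = 75 remain).
October has 31 days (75 − 31 = 44 remain).
November has 30 days (44 − 30 = 14 remain).
14 into December → December 14.

14 December 2074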